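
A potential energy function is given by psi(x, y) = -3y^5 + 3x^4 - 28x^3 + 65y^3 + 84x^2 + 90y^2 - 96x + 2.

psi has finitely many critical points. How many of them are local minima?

4

psi separates as a function of x plus a function of y, so ∇psi=0 decouples.
∂psi/∂x = 12(x - 4)(x - 2)(x - 1) = 0 at x ∈ {1, 2, 4}; ∂psi/∂y = -15y(y - 4)(y + 1)(y + 3) = 0 at y ∈ {-3, -1, 0, 4}.
The Hessian is diagonal: diag(psi_xx, psi_yy). Second derivatives: psi_xx(1)=36, psi_xx(2)=-24, psi_xx(4)=72; psi_yy(-3)=630, psi_yy(-1)=-150, psi_yy(0)=180, psi_yy(4)=-2100.
Local minima occur where both diagonal entries positive: (1, -3), (1, 0), (4, -3), (4, 0). Count: 4.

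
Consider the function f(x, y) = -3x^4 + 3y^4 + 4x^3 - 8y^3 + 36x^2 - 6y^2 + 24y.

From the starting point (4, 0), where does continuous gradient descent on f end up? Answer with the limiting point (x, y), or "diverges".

diverges

f is separable, so gradient descent decouples: x follows -∂f/∂x, y follows -∂f/∂y.
∂f/∂x = -12x(x - 3)(x + 2); at x=4 this is -288, so x increases.
∂f/∂y = 12(y - 2)(y - 1)(y + 1); at y=0 this is 24, so y decreases.
The x-coordinate has no critical point in that direction and runs off to infinity.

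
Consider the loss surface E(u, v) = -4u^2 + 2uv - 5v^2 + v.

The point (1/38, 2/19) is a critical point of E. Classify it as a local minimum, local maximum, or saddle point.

local maximum

The Hessian of E is constant: H = [[-8, 2], [2, -10]].
det(H) = (-8)·(-10) − 2² = 76.
det(H) > 0 and tr(H) = -18 < 0, so H is negative definite and the point is a local maximum.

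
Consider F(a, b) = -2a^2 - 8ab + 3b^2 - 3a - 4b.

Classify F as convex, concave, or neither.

F is quadratic, so its Hessian is the constant matrix H = [[-4, -8], [-8, 6]].
det(H) = -88, tr(H) = 2.
det(H) < 0, so H is indefinite: neither convex nor concave.

neither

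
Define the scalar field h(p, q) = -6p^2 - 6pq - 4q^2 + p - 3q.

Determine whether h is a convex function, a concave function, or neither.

h is quadratic, so its Hessian is the constant matrix H = [[-12, -6], [-6, -8]].
det(H) = 60, tr(H) = -20.
det(H) > 0 and tr(H) < 0, so H is negative definite everywhere: concave.

concave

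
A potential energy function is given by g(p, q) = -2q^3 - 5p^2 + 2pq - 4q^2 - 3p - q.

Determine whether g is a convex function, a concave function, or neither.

The term -2q^3 is cubic, so the Hessian is not constant.
∂²g/∂q² = -12q - 8, which takes both signs as q varies (negative for sufficiently large q). A diagonal entry of the Hessian changing sign means the Hessian is neither positive- nor negative-semidefinite on all of R^2.

neither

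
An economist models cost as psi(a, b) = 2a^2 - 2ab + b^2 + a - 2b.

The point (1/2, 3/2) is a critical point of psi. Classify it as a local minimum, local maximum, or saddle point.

The Hessian of psi is constant: H = [[4, -2], [-2, 2]].
det(H) = 4·2 − (-2)² = 4.
det(H) > 0 and tr(H) = 6 > 0, so H is positive definite and the point is a local minimum.

local minimum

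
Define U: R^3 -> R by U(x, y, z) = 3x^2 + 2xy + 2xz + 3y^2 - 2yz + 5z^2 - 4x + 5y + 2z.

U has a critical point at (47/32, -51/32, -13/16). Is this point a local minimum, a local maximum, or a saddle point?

local minimum

The Hessian is constant: H = [[6, 2, 2], [2, 6, -2], [2, -2, 10]].
Leading principal minors: Δ₁ = 6, Δ₂ = 32, Δ₃ = 256.
All leading minors are positive, so H is positive definite: a local minimum.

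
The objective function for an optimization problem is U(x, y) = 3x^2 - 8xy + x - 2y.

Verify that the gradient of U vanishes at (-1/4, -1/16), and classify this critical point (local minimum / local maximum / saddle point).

∇U = (6x - 8y + 1, -8x - 2); substituting (-1/4, -1/16) gives ∇U = (0, 0), so (-1/4, -1/16) is indeed a critical point.
The Hessian of U is constant: H = [[6, -8], [-8, 0]].
det(H) = 6·0 − (-8)² = -64.
Since det(H) < 0, H is indefinite and the critical point is a saddle point.

saddle point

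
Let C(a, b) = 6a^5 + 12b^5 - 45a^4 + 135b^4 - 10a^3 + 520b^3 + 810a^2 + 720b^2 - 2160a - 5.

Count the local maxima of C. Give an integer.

4

C separates as a function of a plus a function of b, so ∇C=0 decouples.
∂C/∂a = 30(a - 4)(a - 3)(a - 2)(a + 3) = 0 at a ∈ {-3, 2, 3, 4}; ∂C/∂b = 60b(b + 2)(b + 3)(b + 4) = 0 at b ∈ {-4, -3, -2, 0}.
The Hessian is diagonal: diag(C_aa, C_bb). Second derivatives: C_aa(-3)=-6300, C_aa(2)=300, C_aa(3)=-180, C_aa(4)=420; C_bb(-4)=-480, C_bb(-3)=180, C_bb(-2)=-240, C_bb(0)=1440.
Local maxima occur where both diagonal entries negative: (-3, -4), (-3, -2), (3, -4), (3, -2). Count: 4.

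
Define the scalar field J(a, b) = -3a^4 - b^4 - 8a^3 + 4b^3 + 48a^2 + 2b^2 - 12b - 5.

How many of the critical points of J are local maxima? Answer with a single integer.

J separates as a function of a plus a function of b, so ∇J=0 decouples.
∂J/∂a = -12a(a - 2)(a + 4) = 0 at a ∈ {-4, 0, 2}; ∂J/∂b = -4(b - 3)(b - 1)(b + 1) = 0 at b ∈ {-1, 1, 3}.
The Hessian is diagonal: diag(J_aa, J_bb). Second derivatives: J_aa(-4)=-288, J_aa(0)=96, J_aa(2)=-144; J_bb(-1)=-32, J_bb(1)=16, J_bb(3)=-32.
Local maxima occur where both diagonal entries negative: (-4, -1), (-4, 3), (2, -1), (2, 3). Count: 4.

4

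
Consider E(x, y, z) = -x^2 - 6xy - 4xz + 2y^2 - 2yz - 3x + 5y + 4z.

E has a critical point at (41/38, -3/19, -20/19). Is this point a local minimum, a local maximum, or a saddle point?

saddle point

The Hessian is constant: H = [[-2, -6, -4], [-6, 4, -2], [-4, -2, 0]].
Leading principal minors: Δ₁ = -2, Δ₂ = -44, Δ₃ = -152.
The minors fit neither the all-positive nor the alternating-sign pattern, so H is indefinite: a saddle point.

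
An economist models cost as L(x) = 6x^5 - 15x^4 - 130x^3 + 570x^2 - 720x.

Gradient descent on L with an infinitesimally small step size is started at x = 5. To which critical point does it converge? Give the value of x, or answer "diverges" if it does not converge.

3

L'(x) = 30(x - 3)(x - 2)(x - 1)(x + 4), so L'(5) = 6480.
Gradient descent moves in the -L' direction, i.e. x is decreasing.
The nearest critical point in that direction is x = 3, where L'' = 420 > 0 (a local minimum). The iterate converges there.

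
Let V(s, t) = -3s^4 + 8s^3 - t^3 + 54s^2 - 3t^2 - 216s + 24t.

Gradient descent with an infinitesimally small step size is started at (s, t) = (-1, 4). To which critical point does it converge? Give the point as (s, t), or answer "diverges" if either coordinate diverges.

diverges

V is separable, so gradient descent decouples: s follows -∂V/∂s, t follows -∂V/∂t.
∂V/∂s = -12(s - 3)(s - 2)(s + 3); at s=-1 this is -288, so s increases.
∂V/∂t = -3(t - 2)(t + 4); at t=4 this is -48, so t increases.
The t-coordinate has no critical point in that direction and runs off to infinity.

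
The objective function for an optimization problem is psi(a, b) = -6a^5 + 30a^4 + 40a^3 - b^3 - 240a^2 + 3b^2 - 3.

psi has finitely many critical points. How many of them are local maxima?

psi separates as a function of a plus a function of b, so ∇psi=0 decouples.
∂psi/∂a = -30a(a - 4)(a - 2)(a + 2) = 0 at a ∈ {-2, 0, 2, 4}; ∂psi/∂b = -3b(b - 2) = 0 at b ∈ {0, 2}.
The Hessian is diagonal: diag(psi_aa, psi_bb). Second derivatives: psi_aa(-2)=1440, psi_aa(0)=-480, psi_aa(2)=480, psi_aa(4)=-1440; psi_bb(0)=6, psi_bb(2)=-6.
Local maxima occur where both diagonal entries negative: (0, 2), (4, 2). Count: 2.

2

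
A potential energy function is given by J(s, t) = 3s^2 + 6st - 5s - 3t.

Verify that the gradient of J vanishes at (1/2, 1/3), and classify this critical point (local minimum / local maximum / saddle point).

∇J = (6s + 6t - 5, 6s - 3); substituting (1/2, 1/3) gives ∇J = (0, 0), so (1/2, 1/3) is indeed a critical point.
The Hessian of J is constant: H = [[6, 6], [6, 0]].
det(H) = 6·0 − 6² = -36.
Since det(H) < 0, H is indefinite and the critical point is a saddle point.

saddle point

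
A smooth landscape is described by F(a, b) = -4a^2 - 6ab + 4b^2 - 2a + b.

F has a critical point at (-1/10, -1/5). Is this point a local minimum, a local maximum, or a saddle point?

The Hessian of F is constant: H = [[-8, -6], [-6, 8]].
det(H) = (-8)·8 − (-6)² = -100.
Since det(H) < 0, H is indefinite and the critical point is a saddle point.

saddle point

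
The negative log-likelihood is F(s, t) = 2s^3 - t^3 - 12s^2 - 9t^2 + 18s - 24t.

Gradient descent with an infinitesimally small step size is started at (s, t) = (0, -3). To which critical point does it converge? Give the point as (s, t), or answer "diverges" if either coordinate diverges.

F is separable, so gradient descent decouples: s follows -∂F/∂s, t follows -∂F/∂t.
∂F/∂s = 6(s - 3)(s - 1); at s=0 this is 18, so s decreases.
∂F/∂t = -3(t + 2)(t + 4); at t=-3 this is 3, so t decreases.
The s-coordinate has no critical point in that direction and runs off to infinity.

diverges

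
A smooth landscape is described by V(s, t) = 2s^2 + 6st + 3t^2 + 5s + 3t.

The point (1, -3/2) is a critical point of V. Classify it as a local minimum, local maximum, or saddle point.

The Hessian of V is constant: H = [[4, 6], [6, 6]].
det(H) = 4·6 − 6² = -12.
Since det(H) < 0, H is indefinite and the critical point is a saddle point.

saddle point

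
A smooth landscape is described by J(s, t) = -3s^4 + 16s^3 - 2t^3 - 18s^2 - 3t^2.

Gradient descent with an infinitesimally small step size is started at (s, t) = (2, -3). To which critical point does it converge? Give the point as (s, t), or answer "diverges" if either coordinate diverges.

(1, -1)

J is separable, so gradient descent decouples: s follows -∂J/∂s, t follows -∂J/∂t.
∂J/∂s = -12s(s - 3)(s - 1); at s=2 this is 24, so s decreases.
∂J/∂t = -6t(t + 1); at t=-3 this is -36, so t increases.
s converges to its nearest critical value 1 (a local min of the s-part); t converges to -1. The iterate converges to (1, -1).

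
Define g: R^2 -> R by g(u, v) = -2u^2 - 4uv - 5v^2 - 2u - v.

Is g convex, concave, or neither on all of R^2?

g is quadratic, so its Hessian is the constant matrix H = [[-4, -4], [-4, -10]].
det(H) = 24, tr(H) = -14.
det(H) > 0 and tr(H) < 0, so H is negative definite everywhere: concave.

concave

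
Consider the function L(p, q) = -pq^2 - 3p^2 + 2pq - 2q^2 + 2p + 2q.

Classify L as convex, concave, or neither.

neither

The term -pq^2 is cubic, so the Hessian is not constant.
∂²L/∂q² = -2p - 4, which takes both signs as p varies (negative for sufficiently large p). A diagonal entry of the Hessian changing sign means the Hessian is neither positive- nor negative-semidefinite on all of R^2.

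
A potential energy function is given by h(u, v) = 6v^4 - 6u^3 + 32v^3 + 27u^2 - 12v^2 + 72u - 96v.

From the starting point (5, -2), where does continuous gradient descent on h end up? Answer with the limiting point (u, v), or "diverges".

diverges

h is separable, so gradient descent decouples: u follows -∂h/∂u, v follows -∂h/∂v.
∂h/∂u = -18(u - 4)(u + 1); at u=5 this is -108, so u increases.
∂h/∂v = 24(v - 1)(v + 1)(v + 4); at v=-2 this is 144, so v decreases.
The u-coordinate has no critical point in that direction and runs off to infinity.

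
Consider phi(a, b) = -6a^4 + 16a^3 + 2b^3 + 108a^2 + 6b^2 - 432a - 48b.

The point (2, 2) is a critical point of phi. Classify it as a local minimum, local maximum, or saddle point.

The mixed partial ∂²phi/∂a∂b is 0, so the Hessian at any point is diag(phi_aa, phi_bb) = diag(24(-3a^2 + 4a + 9), 12(b + 1)).
At (2, 2): H = diag(120, 36).
Both eigenvalues are positive, so H is positive definite: a local minimum.

local minimum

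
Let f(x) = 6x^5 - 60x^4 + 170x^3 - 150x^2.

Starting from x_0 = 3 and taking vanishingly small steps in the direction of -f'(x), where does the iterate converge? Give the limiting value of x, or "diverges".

5

f'(x) = 30x(x - 5)(x - 2)(x - 1), so f'(3) = -360.
Gradient descent moves in the -f' direction, i.e. x is increasing.
The nearest critical point in that direction is x = 5, where f'' = 1800 > 0 (a local minimum). The iterate converges there.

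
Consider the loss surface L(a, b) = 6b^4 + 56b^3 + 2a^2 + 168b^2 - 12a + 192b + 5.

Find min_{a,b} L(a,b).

-141

L(a,b) separates as P(a) + Q(b) + 5, so its minimum is min P + min Q + 5.
P'(a) = 4a - 12 vanishes at a ∈ {3}; Q'(b) = 24(b + 1)(b + 2)(b + 4) vanishes at b ∈ {-4, -2, -1}.
Local minima of P (where P''>0): P(3)=-18. Local minima of Q: Q(-4)=-128, Q(-1)=-74.
So the global minimum of L is P(3) + Q(-4) + 5 = -18 − 128 + 5 = -141, attained at (3, -4).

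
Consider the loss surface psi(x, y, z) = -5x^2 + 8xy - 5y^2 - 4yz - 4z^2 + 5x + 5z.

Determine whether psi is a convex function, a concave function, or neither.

concave

psi is quadratic, so its Hessian is the constant matrix H = [[-10, 8, 0], [8, -10, -4], [0, -4, -8]].
Leading principal minors: -10, 36, -128.
Signs alternate −, +, − ⇒ H ≺ 0 ⇒ concave.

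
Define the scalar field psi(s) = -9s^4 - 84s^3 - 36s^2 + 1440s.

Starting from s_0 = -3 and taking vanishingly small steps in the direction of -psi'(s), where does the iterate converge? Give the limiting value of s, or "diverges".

-4

psi'(s) = -36(s - 2)(s + 4)(s + 5), so psi'(-3) = 360.
Gradient descent moves in the -psi' direction, i.e. s is decreasing.
The nearest critical point in that direction is s = -4, where psi'' = 216 > 0 (a local minimum). The iterate converges there.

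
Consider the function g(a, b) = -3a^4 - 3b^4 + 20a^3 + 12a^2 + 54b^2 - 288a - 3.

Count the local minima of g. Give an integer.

g separates as a function of a plus a function of b, so ∇g=0 decouples.
∂g/∂a = -12(a - 4)(a - 3)(a + 2) = 0 at a ∈ {-2, 3, 4}; ∂g/∂b = -12b(b - 3)(b + 3) = 0 at b ∈ {-3, 0, 3}.
The Hessian is diagonal: diag(g_aa, g_bb). Second derivatives: g_aa(-2)=-360, g_aa(3)=60, g_aa(4)=-72; g_bb(-3)=-216, g_bb(0)=108, g_bb(3)=-216.
Local minima occur where both diagonal entries positive: (3, 0). Count: 1.

1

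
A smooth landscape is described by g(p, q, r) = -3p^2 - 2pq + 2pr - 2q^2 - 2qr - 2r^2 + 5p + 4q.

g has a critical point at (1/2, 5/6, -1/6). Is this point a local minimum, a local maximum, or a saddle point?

The Hessian is constant: H = [[-6, -2, 2], [-2, -4, -2], [2, -2, -4]].
Leading principal minors: Δ₁ = -6, Δ₂ = 20, Δ₃ = -24.
The minors alternate sign starting negative (−, +, −), so H is negative definite: a local maximum.

local maximum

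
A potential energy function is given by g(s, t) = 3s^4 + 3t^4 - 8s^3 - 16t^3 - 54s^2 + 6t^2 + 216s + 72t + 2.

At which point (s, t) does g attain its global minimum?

(-3, -1)

g(s,t) separates as P(s) + Q(t) + 2, so its minimum is min P + min Q + 2.
P'(s) = 12(s - 3)(s - 2)(s + 3) vanishes at s ∈ {-3, 2, 3}; Q'(t) = 12(t - 3)(t - 2)(t + 1) vanishes at t ∈ {-1, 2, 3}.
Local minima of P (where P''>0): P(-3)=-675, P(3)=189. Local minima of Q: Q(-1)=-47, Q(3)=81.
So the global minimum of g is P(-3) + Q(-1) + 2 = -675 − 47 + 2 = -720, attained at (-3, -1).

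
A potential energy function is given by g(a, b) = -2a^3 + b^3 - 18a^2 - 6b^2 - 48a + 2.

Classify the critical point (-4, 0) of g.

The mixed partial ∂²g/∂a∂b is 0, so the Hessian at any point is diag(g_aa, g_bb) = diag(-12(a + 3), 6(b - 2)).
At (-4, 0): H = diag(12, -12).
The eigenvalues have opposite signs, so H is indefinite: a saddle point.

saddle point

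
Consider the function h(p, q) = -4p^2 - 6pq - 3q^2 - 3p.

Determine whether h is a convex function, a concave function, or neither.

h is quadratic, so its Hessian is the constant matrix H = [[-8, -6], [-6, -6]].
det(H) = 12, tr(H) = -14.
det(H) > 0 and tr(H) < 0, so H is negative definite everywhere: concave.

concave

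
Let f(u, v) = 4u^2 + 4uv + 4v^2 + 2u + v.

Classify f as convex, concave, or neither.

convex

f is quadratic, so its Hessian is the constant matrix H = [[8, 4], [4, 8]].
det(H) = 48, tr(H) = 16.
det(H) > 0 and tr(H) > 0, so H is positive definite everywhere: convex.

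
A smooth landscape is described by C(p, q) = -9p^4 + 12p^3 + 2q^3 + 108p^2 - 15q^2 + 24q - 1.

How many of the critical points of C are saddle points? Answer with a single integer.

C separates as a function of p plus a function of q, so ∇C=0 decouples.
∂C/∂p = -36p(p - 3)(p + 2) = 0 at p ∈ {-2, 0, 3}; ∂C/∂q = 6(q - 4)(q - 1) = 0 at q ∈ {1, 4}.
The Hessian is diagonal: diag(C_pp, C_qq). Second derivatives: C_pp(-2)=-360, C_pp(0)=216, C_pp(3)=-540; C_qq(1)=-18, C_qq(4)=18.
Saddle points occur where the two diagonal entries have opposite signs: (-2, 4), (0, 1), (3, 4). Count: 3.

3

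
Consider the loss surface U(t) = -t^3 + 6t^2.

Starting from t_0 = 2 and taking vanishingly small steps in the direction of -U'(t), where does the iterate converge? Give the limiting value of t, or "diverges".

U'(t) = -3t(t - 4), so U'(2) = 12.
Gradient descent moves in the -U' direction, i.e. t is decreasing.
The nearest critical point in that direction is t = 0, where U'' = 12 > 0 (a local minimum). The iterate converges there.

0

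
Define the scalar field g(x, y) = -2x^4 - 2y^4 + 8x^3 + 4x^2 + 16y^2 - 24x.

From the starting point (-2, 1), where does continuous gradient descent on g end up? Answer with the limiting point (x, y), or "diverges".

g is separable, so gradient descent decouples: x follows -∂g/∂x, y follows -∂g/∂y.
∂g/∂x = -8(x - 3)(x - 1)(x + 1); at x=-2 this is 120, so x decreases.
∂g/∂y = -8y(y - 2)(y + 2); at y=1 this is 24, so y decreases.
The x-coordinate has no critical point in that direction and runs off to infinity.

diverges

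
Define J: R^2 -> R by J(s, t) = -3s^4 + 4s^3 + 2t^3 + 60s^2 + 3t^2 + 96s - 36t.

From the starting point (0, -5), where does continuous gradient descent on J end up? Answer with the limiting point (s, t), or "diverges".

J is separable, so gradient descent decouples: s follows -∂J/∂s, t follows -∂J/∂t.
∂J/∂s = -12(s - 4)(s + 1)(s + 2); at s=0 this is 96, so s decreases.
∂J/∂t = 6(t - 2)(t + 3); at t=-5 this is 84, so t decreases.
The t-coordinate has no critical point in that direction and runs off to infinity.

diverges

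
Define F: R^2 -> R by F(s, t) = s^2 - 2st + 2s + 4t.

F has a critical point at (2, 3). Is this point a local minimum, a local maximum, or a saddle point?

saddle point

The Hessian of F is constant: H = [[2, -2], [-2, 0]].
det(H) = 2·0 − (-2)² = -4.
Since det(H) < 0, H is indefinite and the critical point is a saddle point.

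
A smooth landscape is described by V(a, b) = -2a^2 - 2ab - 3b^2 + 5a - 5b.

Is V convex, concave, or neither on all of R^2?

concave

V is quadratic, so its Hessian is the constant matrix H = [[-4, -2], [-2, -6]].
det(H) = 20, tr(H) = -10.
det(H) > 0 and tr(H) < 0, so H is negative definite everywhere: concave.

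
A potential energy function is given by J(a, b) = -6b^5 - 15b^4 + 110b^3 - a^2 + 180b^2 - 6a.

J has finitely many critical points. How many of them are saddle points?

J separates as a function of a plus a function of b, so ∇J=0 decouples.
∂J/∂a = -2(a + 3) = 0 at a ∈ {-3}; ∂J/∂b = -30b(b - 3)(b + 1)(b + 4) = 0 at b ∈ {-4, -1, 0, 3}.
The Hessian is diagonal: diag(J_aa, J_bb). Second derivatives: J_aa(-3)=-2; J_bb(-4)=2520, J_bb(-1)=-360, J_bb(0)=360, J_bb(3)=-2520.
Saddle points occur where the two diagonal entries have opposite signs: (-3, -4), (-3, 0). Count: 2.

2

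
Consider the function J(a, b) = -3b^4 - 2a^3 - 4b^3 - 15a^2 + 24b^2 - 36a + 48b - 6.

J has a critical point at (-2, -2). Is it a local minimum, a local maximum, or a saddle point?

local maximum

The mixed partial ∂²J/∂a∂b is 0, so the Hessian at any point is diag(J_aa, J_bb) = diag(-6(2a + 5), 12(-3b^2 - 2b + 4)).
At (-2, -2): H = diag(-6, -48).
Both eigenvalues are negative, so H is negative definite: a local maximum.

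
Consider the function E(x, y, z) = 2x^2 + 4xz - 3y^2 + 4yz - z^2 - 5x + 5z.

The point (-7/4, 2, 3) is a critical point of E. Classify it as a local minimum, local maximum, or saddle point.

saddle point

The Hessian is constant: H = [[4, 0, 4], [0, -6, 4], [4, 4, -2]].
Leading principal minors: Δ₁ = 4, Δ₂ = -24, Δ₃ = 80.
The minors fit neither the all-positive nor the alternating-sign pattern, so H is indefinite: a saddle point.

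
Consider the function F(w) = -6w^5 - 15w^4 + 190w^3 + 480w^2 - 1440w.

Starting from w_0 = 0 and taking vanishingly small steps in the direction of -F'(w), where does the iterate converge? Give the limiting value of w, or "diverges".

F'(w) = -30(w - 4)(w - 1)(w + 3)(w + 4), so F'(0) = -1440.
Gradient descent moves in the -F' direction, i.e. w is increasing.
The nearest critical point in that direction is w = 1, where F'' = 1800 > 0 (a local minimum). The iterate converges there.

1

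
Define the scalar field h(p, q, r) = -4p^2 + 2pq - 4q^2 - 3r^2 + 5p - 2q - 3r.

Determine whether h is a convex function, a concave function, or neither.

concave

h is quadratic, so its Hessian is the constant matrix H = [[-8, 2, 0], [2, -8, 0], [0, 0, -6]].
Leading principal minors: -8, 60, -360.
Signs alternate −, +, − ⇒ H ≺ 0 ⇒ concave.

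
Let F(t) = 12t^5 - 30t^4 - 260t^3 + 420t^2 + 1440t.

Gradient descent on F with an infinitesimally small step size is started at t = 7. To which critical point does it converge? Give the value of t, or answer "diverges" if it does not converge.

4

F'(t) = 60(t - 4)(t - 2)(t + 1)(t + 3), so F'(7) = 72000.
Gradient descent moves in the -F' direction, i.e. t is decreasing.
The nearest critical point in that direction is t = 4, where F'' = 4200 > 0 (a local minimum). The iterate converges there.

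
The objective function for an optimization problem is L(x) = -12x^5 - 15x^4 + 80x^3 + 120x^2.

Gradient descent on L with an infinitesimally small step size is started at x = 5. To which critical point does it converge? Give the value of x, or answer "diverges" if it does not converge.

L'(x) = -60x(x - 2)(x + 1)(x + 2), so L'(5) = -37800.
Gradient descent moves in the -L' direction, i.e. x is increasing.
There is no critical point above x=5, and L' keeps the same sign, so the iterate runs off to +∞.

diverges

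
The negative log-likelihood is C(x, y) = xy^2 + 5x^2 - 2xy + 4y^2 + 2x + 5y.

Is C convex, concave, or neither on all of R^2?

neither

The term xy^2 is cubic, so the Hessian is not constant.
∂²C/∂y² = 2x + 8, which takes both signs as x varies (negative for sufficiently negative x). A diagonal entry of the Hessian changing sign means the Hessian is neither positive- nor negative-semidefinite on all of R^2.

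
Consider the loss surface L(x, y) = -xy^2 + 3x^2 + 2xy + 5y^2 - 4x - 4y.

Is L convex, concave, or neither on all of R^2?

The term -xy^2 is cubic, so the Hessian is not constant.
∂²L/∂y² = -2x + 10, which takes both signs as x varies (negative for sufficiently large x). A diagonal entry of the Hessian changing sign means the Hessian is neither positive- nor negative-semidefinite on all of R^2.

neither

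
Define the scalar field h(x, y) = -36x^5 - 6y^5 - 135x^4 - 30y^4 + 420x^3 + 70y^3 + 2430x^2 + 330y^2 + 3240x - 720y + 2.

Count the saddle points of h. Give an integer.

8

h separates as a function of x plus a function of y, so ∇h=0 decouples.
∂h/∂x = -180(x - 3)(x + 1)(x + 2)(x + 3) = 0 at x ∈ {-3, -2, -1, 3}; ∂h/∂y = -30(y - 2)(y - 1)(y + 3)(y + 4) = 0 at y ∈ {-4, -3, 1, 2}.
The Hessian is diagonal: diag(h_xx, h_yy). Second derivatives: h_xx(-3)=2160, h_xx(-2)=-900, h_xx(-1)=1440, h_xx(3)=-21600; h_yy(-4)=900, h_yy(-3)=-600, h_yy(1)=600, h_yy(2)=-900.
Saddle points occur where the two diagonal entries have opposite signs: (-3, -3), (-3, 2), (-2, -4), (-2, 1), (-1, -3), (-1, 2), (3, -4), (3, 1). Count: 8.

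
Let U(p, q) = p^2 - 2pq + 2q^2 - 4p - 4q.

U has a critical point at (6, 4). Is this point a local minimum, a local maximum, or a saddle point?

local minimum

The Hessian of U is constant: H = [[2, -2], [-2, 4]].
det(H) = 2·4 − (-2)² = 4.
det(H) > 0 and tr(H) = 6 > 0, so H is positive definite and the point is a local minimum.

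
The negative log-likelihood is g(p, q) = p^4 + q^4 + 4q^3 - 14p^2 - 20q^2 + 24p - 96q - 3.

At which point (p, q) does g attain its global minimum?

(-3, 3)

g(p,q) separates as A(p) + B(q) − 3, so its minimum is min A + min B − 3.
A'(p) = 4(p - 2)(p - 1)(p + 3) vanishes at p ∈ {-3, 1, 2}; B'(q) = 4(q - 3)(q + 2)(q + 4) vanishes at q ∈ {-4, -2, 3}.
Local minima of A (where A''>0): A(-3)=-117, A(2)=8. Local minima of B: B(-4)=64, B(3)=-279.
So the global minimum of g is A(-3) + B(3) − 3 = -117 − 279 − 3 = -399, attained at (-3, 3).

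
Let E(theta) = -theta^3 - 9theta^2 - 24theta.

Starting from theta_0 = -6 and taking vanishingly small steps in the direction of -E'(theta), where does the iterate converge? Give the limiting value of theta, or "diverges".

-4

E'(theta) = -3(theta + 2)(theta + 4), so E'(-6) = -24.
Gradient descent moves in the -E' direction, i.e. theta is increasing.
The nearest critical point in that direction is theta = -4, where E'' = 6 > 0 (a local minimum). The iterate converges there.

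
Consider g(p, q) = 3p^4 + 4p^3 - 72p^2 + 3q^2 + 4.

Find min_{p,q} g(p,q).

-636

g(p,q) separates as A(p) + B(q) + 4, so its minimum is min A + min B + 4.
A'(p) = 12p(p - 3)(p + 4) vanishes at p ∈ {-4, 0, 3}; B'(q) = 6q vanishes at q ∈ {0}.
Local minima of A (where A''>0): A(-4)=-640, A(3)=-297. Local minima of B: B(0)=0.
So the global minimum of g is A(-4) + B(0) + 4 = -640 + 0 + 4 = -636, attained at (-4, 0).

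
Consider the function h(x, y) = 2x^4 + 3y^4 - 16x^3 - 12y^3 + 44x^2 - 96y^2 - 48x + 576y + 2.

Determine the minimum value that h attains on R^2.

h(x,y) separates as P(x) + Q(y) + 2, so its minimum is min P + min Q + 2.
P'(x) = 8(x - 3)(x - 2)(x - 1) vanishes at x ∈ {1, 2, 3}; Q'(y) = 12(y - 4)(y - 3)(y + 4) vanishes at y ∈ {-4, 3, 4}.
Local minima of P (where P''>0): P(1)=-18, P(3)=-18. Local minima of Q: Q(-4)=-2304, Q(4)=768.
So the global minimum of h is P(1) + Q(-4) + 2 = -18 − 2304 + 2 = -2320, attained at (1, -4).

-2320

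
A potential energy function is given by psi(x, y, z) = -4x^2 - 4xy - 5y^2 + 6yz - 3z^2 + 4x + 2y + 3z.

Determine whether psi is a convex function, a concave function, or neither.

concave

psi is quadratic, so its Hessian is the constant matrix H = [[-8, -4, 0], [-4, -10, 6], [0, 6, -6]].
Leading principal minors: -8, 64, -96.
Signs alternate −, +, − ⇒ H ≺ 0 ⇒ concave.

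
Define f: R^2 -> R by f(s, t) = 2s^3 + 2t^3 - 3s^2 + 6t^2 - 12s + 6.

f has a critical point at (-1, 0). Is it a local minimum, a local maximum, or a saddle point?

The mixed partial ∂²f/∂s∂t is 0, so the Hessian at any point is diag(f_ss, f_tt) = diag(6(2s - 1), 12(t + 1)).
At (-1, 0): H = diag(-18, 12).
The eigenvalues have opposite signs, so H is indefinite: a saddle point.

saddle point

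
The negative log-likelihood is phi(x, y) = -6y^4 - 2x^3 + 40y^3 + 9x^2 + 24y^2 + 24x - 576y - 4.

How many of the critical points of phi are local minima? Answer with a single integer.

phi separates as a function of x plus a function of y, so ∇phi=0 decouples.
∂phi/∂x = -6(x - 4)(x + 1) = 0 at x ∈ {-1, 4}; ∂phi/∂y = -24(y - 4)(y - 3)(y + 2) = 0 at y ∈ {-2, 3, 4}.
The Hessian is diagonal: diag(phi_xx, phi_yy). Second derivatives: phi_xx(-1)=30, phi_xx(4)=-30; phi_yy(-2)=-720, phi_yy(3)=120, phi_yy(4)=-144.
Local minima occur where both diagonal entries positive: (-1, 3). Count: 1.

1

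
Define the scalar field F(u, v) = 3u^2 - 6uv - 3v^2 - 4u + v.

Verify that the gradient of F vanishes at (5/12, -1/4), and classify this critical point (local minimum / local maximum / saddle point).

∇F = (6u - 6v - 4, -6u - 6v + 1); substituting (5/12, -1/4) gives ∇F = (0, 0), so (5/12, -1/4) is indeed a critical point.
The Hessian of F is constant: H = [[6, -6], [-6, -6]].
det(H) = 6·(-6) − (-6)² = -72.
Since det(H) < 0, H is indefinite and the critical point is a saddle point.

saddle point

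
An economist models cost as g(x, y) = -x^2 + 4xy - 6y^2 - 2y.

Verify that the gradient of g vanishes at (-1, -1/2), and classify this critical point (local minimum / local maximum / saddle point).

local maximum

∇g = (-2x + 4y, 4x - 12y - 2); substituting (-1, -1/2) gives ∇g = (0, 0), so (-1, -1/2) is indeed a critical point.
The Hessian of g is constant: H = [[-2, 4], [4, -12]].
det(H) = (-2)·(-12) − 4² = 8.
det(H) > 0 and tr(H) = -14 < 0, so H is negative definite and the point is a local maximum.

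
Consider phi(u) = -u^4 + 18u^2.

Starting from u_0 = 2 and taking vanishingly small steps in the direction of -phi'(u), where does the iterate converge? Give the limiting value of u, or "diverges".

phi'(u) = -4u(u - 3)(u + 3), so phi'(2) = 40.
Gradient descent moves in the -phi' direction, i.e. u is decreasing.
The nearest critical point in that direction is u = 0, where phi'' = 36 > 0 (a local minimum). The iterate converges there.

0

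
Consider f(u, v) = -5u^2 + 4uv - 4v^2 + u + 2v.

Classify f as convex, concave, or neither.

f is quadratic, so its Hessian is the constant matrix H = [[-10, 4], [4, -8]].
det(H) = 64, tr(H) = -18.
det(H) > 0 and tr(H) < 0, so H is negative definite everywhere: concave.

concave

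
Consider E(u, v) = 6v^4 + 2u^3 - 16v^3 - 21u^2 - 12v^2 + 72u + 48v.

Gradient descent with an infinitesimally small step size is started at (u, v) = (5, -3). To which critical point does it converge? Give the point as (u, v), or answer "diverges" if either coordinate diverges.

E is separable, so gradient descent decouples: u follows -∂E/∂u, v follows -∂E/∂v.
∂E/∂u = 6(u - 4)(u - 3); at u=5 this is 12, so u decreases.
∂E/∂v = 24(v - 2)(v - 1)(v + 1); at v=-3 this is -960, so v increases.
u converges to its nearest critical value 4 (a local min of the u-part); v converges to -1. The iterate converges to (4, -1).

(4, -1)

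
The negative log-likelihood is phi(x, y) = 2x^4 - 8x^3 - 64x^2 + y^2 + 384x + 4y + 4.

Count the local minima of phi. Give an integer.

phi separates as a function of x plus a function of y, so ∇phi=0 decouples.
∂phi/∂x = 8(x - 4)(x - 3)(x + 4) = 0 at x ∈ {-4, 3, 4}; ∂phi/∂y = 2(y + 2) = 0 at y ∈ {-2}.
The Hessian is diagonal: diag(phi_xx, phi_yy). Second derivatives: phi_xx(-4)=448, phi_xx(3)=-56, phi_xx(4)=64; phi_yy(-2)=2.
Local minima occur where both diagonal entries positive: (-4, -2), (4, -2). Count: 2.

2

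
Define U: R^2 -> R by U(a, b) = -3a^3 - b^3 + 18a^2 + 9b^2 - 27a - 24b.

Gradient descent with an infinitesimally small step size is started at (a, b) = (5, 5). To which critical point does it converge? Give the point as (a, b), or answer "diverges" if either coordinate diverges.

diverges

U is separable, so gradient descent decouples: a follows -∂U/∂a, b follows -∂U/∂b.
∂U/∂a = -9(a - 3)(a - 1); at a=5 this is -72, so a increases.
∂U/∂b = -3(b - 4)(b - 2); at b=5 this is -9, so b increases.
The a-coordinate has no critical point in that direction and runs off to infinity.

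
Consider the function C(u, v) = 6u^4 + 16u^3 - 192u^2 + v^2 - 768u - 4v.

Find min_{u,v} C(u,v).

C(u,v) separates as P(u) + Q(v), so its minimum is min P + min Q.
P'(u) = 24(u - 4)(u + 2)(u + 4) vanishes at u ∈ {-4, -2, 4}; Q'(v) = 2v - 4 vanishes at v ∈ {2}.
Local minima of P (where P''>0): P(-4)=512, P(4)=-3584. Local minima of Q: Q(2)=-4.
So the global minimum of C is P(4) + Q(2) = -3584 − 4 = -3588, attained at (4, 2).

-3588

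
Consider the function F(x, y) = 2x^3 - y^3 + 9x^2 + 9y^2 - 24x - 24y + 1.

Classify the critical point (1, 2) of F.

The mixed partial ∂²F/∂x∂y is 0, so the Hessian at any point is diag(F_xx, F_yy) = diag(6(2x + 3), 6(-y + 3)).
At (1, 2): H = diag(30, 6).
Both eigenvalues are positive, so H is positive definite: a local minimum.

local minimum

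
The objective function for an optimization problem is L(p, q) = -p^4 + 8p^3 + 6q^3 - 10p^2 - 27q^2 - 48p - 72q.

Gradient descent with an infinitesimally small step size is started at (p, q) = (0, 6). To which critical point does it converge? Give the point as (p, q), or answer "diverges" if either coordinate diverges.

(3, 4)

L is separable, so gradient descent decouples: p follows -∂L/∂p, q follows -∂L/∂q.
∂L/∂p = -4(p - 4)(p - 3)(p + 1); at p=0 this is -48, so p increases.
∂L/∂q = 18(q - 4)(q + 1); at q=6 this is 252, so q decreases.
p converges to its nearest critical value 3 (a local min of the p-part); q converges to 4. The iterate converges to (3, 4).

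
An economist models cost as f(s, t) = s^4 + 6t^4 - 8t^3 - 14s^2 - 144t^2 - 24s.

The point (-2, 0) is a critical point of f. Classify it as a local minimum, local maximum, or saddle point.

saddle point

The mixed partial ∂²f/∂s∂t is 0, so the Hessian at any point is diag(f_ss, f_tt) = diag(4(3s^2 - 7), 24(3t^2 - 2t - 12)).
At (-2, 0): H = diag(20, -288).
The eigenvalues have opposite signs, so H is indefinite: a saddle point.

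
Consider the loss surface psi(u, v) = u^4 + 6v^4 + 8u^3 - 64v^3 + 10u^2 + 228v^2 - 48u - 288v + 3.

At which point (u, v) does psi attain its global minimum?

(1, 1)

psi(u,v) separates as P(u) + Q(v) + 3, so its minimum is min P + min Q + 3.
P'(u) = 4(u - 1)(u + 3)(u + 4) vanishes at u ∈ {-4, -3, 1}; Q'(v) = 24(v - 4)(v - 3)(v - 1) vanishes at v ∈ {1, 3, 4}.
Local minima of P (where P''>0): P(-4)=96, P(1)=-29. Local minima of Q: Q(1)=-118, Q(4)=-64.
So the global minimum of psi is P(1) + Q(1) + 3 = -29 − 118 + 3 = -144, attained at (1, 1).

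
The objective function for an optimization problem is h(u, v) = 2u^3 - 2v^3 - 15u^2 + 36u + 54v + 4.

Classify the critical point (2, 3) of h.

The mixed partial ∂²h/∂u∂v is 0, so the Hessian at any point is diag(h_uu, h_vv) = diag(6(2u - 5), -12v).
At (2, 3): H = diag(-6, -36).
Both eigenvalues are negative, so H is negative definite: a local maximum.

local maximum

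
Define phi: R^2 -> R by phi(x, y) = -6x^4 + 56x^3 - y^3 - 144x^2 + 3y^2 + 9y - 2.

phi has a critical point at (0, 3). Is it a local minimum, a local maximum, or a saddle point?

local maximum

The mixed partial ∂²phi/∂x∂y is 0, so the Hessian at any point is diag(phi_xx, phi_yy) = diag(24(-3x^2 + 14x - 12), 6(-y + 1)).
At (0, 3): H = diag(-288, -12).
Both eigenvalues are negative, so H is negative definite: a local maximum.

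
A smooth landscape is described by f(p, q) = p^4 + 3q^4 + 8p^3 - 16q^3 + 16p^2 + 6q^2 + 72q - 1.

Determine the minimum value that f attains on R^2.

-48

f(p,q) separates as A(p) + B(q) − 1, so its minimum is min A + min B − 1.
A'(p) = 4p(p + 2)(p + 4) vanishes at p ∈ {-4, -2, 0}; B'(q) = 12(q - 3)(q - 2)(q + 1) vanishes at q ∈ {-1, 2, 3}.
Local minima of A (where A''>0): A(-4)=0, A(0)=0. Local minima of B: B(-1)=-47, B(3)=81.
So the global minimum of f is A(-4) + B(-1) − 1 = 0 − 47 − 1 = -48, attained at (-4, -1).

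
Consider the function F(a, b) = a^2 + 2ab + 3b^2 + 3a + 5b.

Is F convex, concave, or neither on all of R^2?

F is quadratic, so its Hessian is the constant matrix H = [[2, 2], [2, 6]].
det(H) = 8, tr(H) = 8.
det(H) > 0 and tr(H) > 0, so H is positive definite everywhere: convex.

convex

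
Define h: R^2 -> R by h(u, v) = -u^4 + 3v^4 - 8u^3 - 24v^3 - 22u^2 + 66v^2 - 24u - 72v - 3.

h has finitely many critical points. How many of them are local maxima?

2

h separates as a function of u plus a function of v, so ∇h=0 decouples.
∂h/∂u = -4(u + 1)(u + 2)(u + 3) = 0 at u ∈ {-3, -2, -1}; ∂h/∂v = 12(v - 3)(v - 2)(v - 1) = 0 at v ∈ {1, 2, 3}.
The Hessian is diagonal: diag(h_uu, h_vv). Second derivatives: h_uu(-3)=-8, h_uu(-2)=4, h_uu(-1)=-8; h_vv(1)=24, h_vv(2)=-12, h_vv(3)=24.
Local maxima occur where both diagonal entries negative: (-3, 2), (-1, 2). Count: 2.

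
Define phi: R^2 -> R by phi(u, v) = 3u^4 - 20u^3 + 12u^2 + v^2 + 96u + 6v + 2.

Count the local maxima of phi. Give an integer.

0

phi separates as a function of u plus a function of v, so ∇phi=0 decouples.
∂phi/∂u = 12(u - 4)(u - 2)(u + 1) = 0 at u ∈ {-1, 2, 4}; ∂phi/∂v = 2(v + 3) = 0 at v ∈ {-3}.
The Hessian is diagonal: diag(phi_uu, phi_vv). Second derivatives: phi_uu(-1)=180, phi_uu(2)=-72, phi_uu(4)=120; phi_vv(-3)=2.
Local maxima occur where both diagonal entries negative: none. Count: 0.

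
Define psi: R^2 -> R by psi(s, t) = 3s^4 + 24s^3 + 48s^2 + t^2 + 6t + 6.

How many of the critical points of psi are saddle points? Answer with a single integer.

1

psi separates as a function of s plus a function of t, so ∇psi=0 decouples.
∂psi/∂s = 12s(s + 2)(s + 4) = 0 at s ∈ {-4, -2, 0}; ∂psi/∂t = 2(t + 3) = 0 at t ∈ {-3}.
The Hessian is diagonal: diag(psi_ss, psi_tt). Second derivatives: psi_ss(-4)=96, psi_ss(-2)=-48, psi_ss(0)=96; psi_tt(-3)=2.
Saddle points occur where the two diagonal entries have opposite signs: (-2, -3). Count: 1.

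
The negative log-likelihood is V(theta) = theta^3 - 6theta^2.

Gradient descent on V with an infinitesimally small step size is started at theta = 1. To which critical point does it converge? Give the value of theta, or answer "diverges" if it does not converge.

4

V'(theta) = 3theta(theta - 4), so V'(1) = -9.
Gradient descent moves in the -V' direction, i.e. theta is increasing.
The nearest critical point in that direction is theta = 4, where V'' = 12 > 0 (a local minimum). The iterate converges there.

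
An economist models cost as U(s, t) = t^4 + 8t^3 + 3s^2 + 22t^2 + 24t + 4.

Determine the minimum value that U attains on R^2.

-5

U(s,t) separates as P(s) + Q(t) + 4, so its minimum is min P + min Q + 4.
P'(s) = 6s vanishes at s ∈ {0}; Q'(t) = 4(t + 1)(t + 2)(t + 3) vanishes at t ∈ {-3, -2, -1}.
Local minima of P (where P''>0): P(0)=0. Local minima of Q: Q(-3)=-9, Q(-1)=-9.
So the global minimum of U is P(0) + Q(-3) + 4 = 0 − 9 + 4 = -5, attained at (0, -3).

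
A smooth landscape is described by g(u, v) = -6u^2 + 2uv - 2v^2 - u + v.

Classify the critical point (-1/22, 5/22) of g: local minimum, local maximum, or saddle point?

The Hessian of g is constant: H = [[-12, 2], [2, -4]].
det(H) = (-12)·(-4) − 2² = 44.
det(H) > 0 and tr(H) = -16 < 0, so H is negative definite and the point is a local maximum.

local maximum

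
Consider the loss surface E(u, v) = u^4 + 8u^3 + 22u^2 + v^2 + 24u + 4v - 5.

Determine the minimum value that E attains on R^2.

-18

E(u,v) separates as P(u) + Q(v) − 5, so its minimum is min P + min Q − 5.
P'(u) = 4(u + 1)(u + 2)(u + 3) vanishes at u ∈ {-3, -2, -1}; Q'(v) = 2v + 4 vanishes at v ∈ {-2}.
Local minima of P (where P''>0): P(-3)=-9, P(-1)=-9. Local minima of Q: Q(-2)=-4.
So the global minimum of E is P(-3) + Q(-2) − 5 = -9 − 4 − 5 = -18, attained at (-3, -2).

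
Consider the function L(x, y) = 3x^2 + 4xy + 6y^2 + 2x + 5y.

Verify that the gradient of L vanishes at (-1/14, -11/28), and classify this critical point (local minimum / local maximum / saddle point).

∇L = (6x + 4y + 2, 4x + 12y + 5); substituting (-1/14, -11/28) gives ∇L = (0, 0), so (-1/14, -11/28) is indeed a critical point.
The Hessian of L is constant: H = [[6, 4], [4, 12]].
det(H) = 6·12 − 4² = 56.
det(H) > 0 and tr(H) = 18 > 0, so H is positive definite and the point is a local minimum.

local minimum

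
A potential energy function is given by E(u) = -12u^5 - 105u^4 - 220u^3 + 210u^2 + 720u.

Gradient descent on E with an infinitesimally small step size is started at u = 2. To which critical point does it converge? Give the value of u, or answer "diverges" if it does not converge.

diverges

E'(u) = -60(u - 1)(u + 1)(u + 3)(u + 4), so E'(2) = -5400.
Gradient descent moves in the -E' direction, i.e. u is increasing.
There is no critical point above u=2, and E' keeps the same sign, so the iterate runs off to +∞.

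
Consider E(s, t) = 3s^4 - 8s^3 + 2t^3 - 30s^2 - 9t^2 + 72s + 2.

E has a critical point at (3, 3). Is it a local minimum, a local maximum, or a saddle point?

local minimum

The mixed partial ∂²E/∂s∂t is 0, so the Hessian at any point is diag(E_ss, E_tt) = diag(12(3s^2 - 4s - 5), 6(2t - 3)).
At (3, 3): H = diag(120, 18).
Both eigenvalues are positive, so H is positive definite: a local minimum.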